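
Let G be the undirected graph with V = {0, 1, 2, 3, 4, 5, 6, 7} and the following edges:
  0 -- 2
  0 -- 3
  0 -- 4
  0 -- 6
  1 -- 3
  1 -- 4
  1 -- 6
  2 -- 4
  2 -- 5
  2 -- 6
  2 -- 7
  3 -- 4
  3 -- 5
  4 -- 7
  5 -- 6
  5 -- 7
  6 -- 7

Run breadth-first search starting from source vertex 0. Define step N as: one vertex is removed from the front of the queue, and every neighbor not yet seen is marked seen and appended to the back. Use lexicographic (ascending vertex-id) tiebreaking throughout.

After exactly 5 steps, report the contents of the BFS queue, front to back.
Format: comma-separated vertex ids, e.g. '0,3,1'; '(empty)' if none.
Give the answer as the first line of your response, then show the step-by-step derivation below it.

5,7,1

step 1: dequeue 0; queue=[2,3,4,6]; order=0
step 2: dequeue 2; queue=[3,4,6,5,7]; order=0,2
step 3: dequeue 3; queue=[4,6,5,7,1]; order=0,2,3
step 4: dequeue 4; queue=[6,5,7,1]; order=0,2,3,4
step 5: dequeue 6; queue=[5,7,1]; order=0,2,3,4,6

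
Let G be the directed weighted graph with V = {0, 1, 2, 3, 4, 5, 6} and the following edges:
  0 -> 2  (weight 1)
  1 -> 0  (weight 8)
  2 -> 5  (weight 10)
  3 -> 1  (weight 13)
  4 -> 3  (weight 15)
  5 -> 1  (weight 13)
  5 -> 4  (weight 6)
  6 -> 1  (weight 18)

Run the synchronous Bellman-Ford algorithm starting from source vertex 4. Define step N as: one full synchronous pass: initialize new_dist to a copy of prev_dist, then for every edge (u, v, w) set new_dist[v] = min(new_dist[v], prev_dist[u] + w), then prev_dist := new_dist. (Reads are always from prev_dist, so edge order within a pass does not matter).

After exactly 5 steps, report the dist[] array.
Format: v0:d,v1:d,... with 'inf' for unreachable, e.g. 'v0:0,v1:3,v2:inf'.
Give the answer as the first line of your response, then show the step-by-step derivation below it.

v0:36,v1:28,v2:37,v3:15,v4:0,v5:47,v6:inf

step 1: dist = v0:inf,v1:inf,v2:inf,v3:15,v4:0,v5:inf,v6:inf
step 2: dist = v0:inf,v1:28,v2:inf,v3:15,v4:0,v5:inf,v6:inf
step 3: dist = v0:36,v1:28,v2:inf,v3:15,v4:0,v5:inf,v6:inf
step 4: dist = v0:36,v1:28,v2:37,v3:15,v4:0,v5:inf,v6:inf
step 5: dist = v0:36,v1:28,v2:37,v3:15,v4:0,v5:47,v6:inf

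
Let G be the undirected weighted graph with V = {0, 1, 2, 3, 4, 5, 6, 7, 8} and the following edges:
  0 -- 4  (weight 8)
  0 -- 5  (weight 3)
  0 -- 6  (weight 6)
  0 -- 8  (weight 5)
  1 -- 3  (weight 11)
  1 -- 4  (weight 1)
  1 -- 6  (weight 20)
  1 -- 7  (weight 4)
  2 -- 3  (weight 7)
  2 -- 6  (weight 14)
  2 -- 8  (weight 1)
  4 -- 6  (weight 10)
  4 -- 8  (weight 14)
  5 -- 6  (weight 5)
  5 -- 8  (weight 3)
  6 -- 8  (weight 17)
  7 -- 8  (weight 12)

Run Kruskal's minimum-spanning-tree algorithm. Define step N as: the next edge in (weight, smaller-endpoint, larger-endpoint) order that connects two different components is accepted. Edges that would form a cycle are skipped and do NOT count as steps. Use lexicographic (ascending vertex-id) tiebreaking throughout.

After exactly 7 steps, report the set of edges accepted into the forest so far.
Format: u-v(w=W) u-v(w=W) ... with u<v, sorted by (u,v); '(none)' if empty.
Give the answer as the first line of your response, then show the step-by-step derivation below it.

0-5(w=3) 1-4(w=1) 1-7(w=4) 2-3(w=7) 2-8(w=1) 5-6(w=5) 5-8(w=3)

step 1: add edge 1-4 (w=1); MST = {1-4(w=1)}
step 2: add edge 2-8 (w=1); MST = {1-4(w=1) 2-8(w=1)}
step 3: add edge 0-5 (w=3); MST = {0-5(w=3) 1-4(w=1) 2-8(w=1)}
step 4: add edge 5-8 (w=3); MST = {0-5(w=3) 1-4(w=1) 2-8(w=1) 5-8(w=3)}
step 5: add edge 1-7 (w=4); MST = {0-5(w=3) 1-4(w=1) 1-7(w=4) 2-8(w=1) 5-8(w=3)}
step 6: add edge 5-6 (w=5); MST = {0-5(w=3) 1-4(w=1) 1-7(w=4) 2-8(w=1) 5-6(w=5) 5-8(w=3)}
step 7: add edge 2-3 (w=7); MST = {0-5(w=3) 1-4(w=1) 1-7(w=4) 2-3(w=7) 2-8(w=1) 5-6(w=5) 5-8(w=3)}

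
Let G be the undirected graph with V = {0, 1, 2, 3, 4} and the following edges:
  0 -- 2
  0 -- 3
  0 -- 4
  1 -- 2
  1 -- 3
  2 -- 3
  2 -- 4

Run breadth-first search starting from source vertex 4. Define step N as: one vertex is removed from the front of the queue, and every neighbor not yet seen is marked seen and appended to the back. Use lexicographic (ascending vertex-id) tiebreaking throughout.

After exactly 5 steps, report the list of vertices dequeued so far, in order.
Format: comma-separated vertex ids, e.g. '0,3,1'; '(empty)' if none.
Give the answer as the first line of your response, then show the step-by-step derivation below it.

4,0,2,3,1

step 1: dequeue 4; queue=[0,2]; order=4
step 2: dequeue 0; queue=[2,3]; order=4,0
step 3: dequeue 2; queue=[3,1]; order=4,0,2
step 4: dequeue 3; queue=[1]; order=4,0,2,3
step 5: dequeue 1; queue=[(empty)]; order=4,0,2,3,1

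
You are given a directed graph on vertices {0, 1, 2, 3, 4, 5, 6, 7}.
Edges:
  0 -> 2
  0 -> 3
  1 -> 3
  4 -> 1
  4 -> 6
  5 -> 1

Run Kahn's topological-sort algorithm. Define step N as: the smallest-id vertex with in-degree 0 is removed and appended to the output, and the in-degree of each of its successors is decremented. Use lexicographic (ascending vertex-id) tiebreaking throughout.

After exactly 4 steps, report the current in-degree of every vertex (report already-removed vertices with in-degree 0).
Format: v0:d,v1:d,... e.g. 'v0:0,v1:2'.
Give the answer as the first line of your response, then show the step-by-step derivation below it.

v0:0,v1:0,v2:0,v3:1,v4:0,v5:0,v6:0,v7:0

step 1: output 0; order=[0]; indeg=(0,2,0,1,0,0,1,0)
step 2: output 2; order=[0,2]; indeg=(0,2,0,1,0,0,1,0)
step 3: output 4; order=[0,2,4]; indeg=(0,1,0,1,0,0,0,0)
step 4: output 5; order=[0,2,4,5]; indeg=(0,0,0,1,0,0,0,0)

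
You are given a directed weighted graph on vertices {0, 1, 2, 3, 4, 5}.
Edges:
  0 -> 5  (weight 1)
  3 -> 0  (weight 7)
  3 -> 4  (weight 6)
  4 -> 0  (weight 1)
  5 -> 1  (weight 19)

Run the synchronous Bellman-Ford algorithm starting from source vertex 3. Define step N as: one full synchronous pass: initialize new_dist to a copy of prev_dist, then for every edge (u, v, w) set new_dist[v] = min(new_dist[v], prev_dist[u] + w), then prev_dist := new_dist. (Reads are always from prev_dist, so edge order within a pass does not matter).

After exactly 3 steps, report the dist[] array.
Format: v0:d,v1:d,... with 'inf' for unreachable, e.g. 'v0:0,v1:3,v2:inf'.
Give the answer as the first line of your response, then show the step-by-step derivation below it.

v0:7,v1:27,v2:inf,v3:0,v4:6,v5:8

step 1: dist = v0:7,v1:inf,v2:inf,v3:0,v4:6,v5:inf
step 2: dist = v0:7,v1:inf,v2:inf,v3:0,v4:6,v5:8
step 3: dist = v0:7,v1:27,v2:inf,v3:0,v4:6,v5:8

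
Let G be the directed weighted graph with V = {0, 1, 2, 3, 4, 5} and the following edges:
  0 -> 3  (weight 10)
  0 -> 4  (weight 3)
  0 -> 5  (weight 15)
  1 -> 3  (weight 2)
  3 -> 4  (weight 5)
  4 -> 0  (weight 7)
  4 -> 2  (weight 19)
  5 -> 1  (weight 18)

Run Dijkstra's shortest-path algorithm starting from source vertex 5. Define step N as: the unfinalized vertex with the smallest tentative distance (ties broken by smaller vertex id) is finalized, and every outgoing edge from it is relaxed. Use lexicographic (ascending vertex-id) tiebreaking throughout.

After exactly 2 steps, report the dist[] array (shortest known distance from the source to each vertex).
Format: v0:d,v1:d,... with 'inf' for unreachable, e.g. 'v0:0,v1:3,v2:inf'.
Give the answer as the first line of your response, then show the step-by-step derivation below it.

v0:inf,v1:18,v2:inf,v3:20,v4:inf,v5:0

step 1: dist = v0:inf,v1:18,v2:inf,v3:inf,v4:inf,v5:0
step 2: dist = v0:inf,v1:18,v2:inf,v3:20,v4:inf,v5:0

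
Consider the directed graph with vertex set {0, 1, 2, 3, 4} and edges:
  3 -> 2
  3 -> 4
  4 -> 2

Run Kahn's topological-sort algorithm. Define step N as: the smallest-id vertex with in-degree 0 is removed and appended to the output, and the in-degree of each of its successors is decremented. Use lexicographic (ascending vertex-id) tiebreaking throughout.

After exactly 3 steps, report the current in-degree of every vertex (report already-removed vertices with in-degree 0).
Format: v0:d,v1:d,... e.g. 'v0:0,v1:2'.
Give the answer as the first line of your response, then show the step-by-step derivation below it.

v0:0,v1:0,v2:1,v3:0,v4:0

step 1: output 0; order=[0]; indeg=(0,0,2,0,1)
step 2: output 1; order=[0,1]; indeg=(0,0,2,0,1)
step 3: output 3; order=[0,1,3]; indeg=(0,0,1,0,0)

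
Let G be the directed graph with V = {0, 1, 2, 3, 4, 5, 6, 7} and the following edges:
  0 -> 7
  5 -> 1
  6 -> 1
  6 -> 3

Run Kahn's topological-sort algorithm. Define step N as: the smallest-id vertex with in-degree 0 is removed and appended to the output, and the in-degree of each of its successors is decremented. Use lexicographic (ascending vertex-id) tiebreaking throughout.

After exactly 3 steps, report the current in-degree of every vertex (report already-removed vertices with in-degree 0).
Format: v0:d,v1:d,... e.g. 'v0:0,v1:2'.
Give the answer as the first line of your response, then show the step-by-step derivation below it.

v0:0,v1:2,v2:0,v3:1,v4:0,v5:0,v6:0,v7:0

step 1: output 0; order=[0]; indeg=(0,2,0,1,0,0,0,0)
step 2: output 2; order=[0,2]; indeg=(0,2,0,1,0,0,0,0)
step 3: output 4; order=[0,2,4]; indeg=(0,2,0,1,0,0,0,0)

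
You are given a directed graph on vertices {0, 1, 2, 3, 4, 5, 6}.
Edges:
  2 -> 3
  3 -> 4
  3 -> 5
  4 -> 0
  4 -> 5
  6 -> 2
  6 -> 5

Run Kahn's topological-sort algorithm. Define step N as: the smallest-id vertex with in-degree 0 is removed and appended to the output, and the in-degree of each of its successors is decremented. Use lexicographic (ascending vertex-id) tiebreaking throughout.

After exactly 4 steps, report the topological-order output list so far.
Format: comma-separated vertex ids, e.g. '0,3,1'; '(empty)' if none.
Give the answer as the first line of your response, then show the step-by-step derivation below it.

1,6,2,3

step 1: output 1; order=[1]; indeg=(1,0,1,1,1,3,0)
step 2: output 6; order=[1,6]; indeg=(1,0,0,1,1,2,0)
step 3: output 2; order=[1,6,2]; indeg=(1,0,0,0,1,2,0)
step 4: output 3; order=[1,6,2,3]; indeg=(1,0,0,0,0,1,0)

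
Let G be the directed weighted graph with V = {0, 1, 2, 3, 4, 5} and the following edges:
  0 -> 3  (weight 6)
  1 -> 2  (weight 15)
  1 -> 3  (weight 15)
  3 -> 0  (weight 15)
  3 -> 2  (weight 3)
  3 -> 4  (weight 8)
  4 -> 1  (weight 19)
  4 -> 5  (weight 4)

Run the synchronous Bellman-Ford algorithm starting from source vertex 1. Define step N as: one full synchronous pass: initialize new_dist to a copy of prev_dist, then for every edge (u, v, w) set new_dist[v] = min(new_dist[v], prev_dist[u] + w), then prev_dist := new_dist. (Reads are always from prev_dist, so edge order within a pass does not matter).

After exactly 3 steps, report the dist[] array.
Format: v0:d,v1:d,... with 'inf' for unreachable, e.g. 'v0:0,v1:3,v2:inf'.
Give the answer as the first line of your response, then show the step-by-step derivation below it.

v0:30,v1:0,v2:15,v3:15,v4:23,v5:27

step 1: dist = v0:inf,v1:0,v2:15,v3:15,v4:inf,v5:inf
step 2: dist = v0:30,v1:0,v2:15,v3:15,v4:23,v5:inf
step 3: dist = v0:30,v1:0,v2:15,v3:15,v4:23,v5:27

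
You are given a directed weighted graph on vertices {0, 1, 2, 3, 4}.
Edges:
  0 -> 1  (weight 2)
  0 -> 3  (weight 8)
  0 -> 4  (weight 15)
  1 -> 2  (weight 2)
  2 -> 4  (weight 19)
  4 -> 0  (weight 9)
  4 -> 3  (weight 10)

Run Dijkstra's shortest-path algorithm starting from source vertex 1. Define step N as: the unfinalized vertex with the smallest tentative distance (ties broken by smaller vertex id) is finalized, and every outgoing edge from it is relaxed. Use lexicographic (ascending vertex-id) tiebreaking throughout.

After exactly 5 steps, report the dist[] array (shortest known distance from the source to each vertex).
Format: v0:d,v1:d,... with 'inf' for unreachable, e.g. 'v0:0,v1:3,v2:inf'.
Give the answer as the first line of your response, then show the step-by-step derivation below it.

v0:30,v1:0,v2:2,v3:31,v4:21

step 1: dist = v0:inf,v1:0,v2:2,v3:inf,v4:inf
step 2: dist = v0:inf,v1:0,v2:2,v3:inf,v4:21
step 3: dist = v0:30,v1:0,v2:2,v3:31,v4:21
step 4: dist = v0:30,v1:0,v2:2,v3:31,v4:21
step 5: dist = v0:30,v1:0,v2:2,v3:31,v4:21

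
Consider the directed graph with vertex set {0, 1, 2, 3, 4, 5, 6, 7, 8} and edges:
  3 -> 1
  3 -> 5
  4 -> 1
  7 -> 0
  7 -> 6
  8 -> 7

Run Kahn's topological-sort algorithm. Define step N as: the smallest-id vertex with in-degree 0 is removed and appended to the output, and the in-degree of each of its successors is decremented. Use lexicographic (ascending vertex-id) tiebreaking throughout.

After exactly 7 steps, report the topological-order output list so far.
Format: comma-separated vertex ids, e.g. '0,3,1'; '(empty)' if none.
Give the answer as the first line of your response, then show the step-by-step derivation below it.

2,3,4,1,5,8,7

step 1: output 2; order=[2]; indeg=(1,2,0,0,0,1,1,1,0)
step 2: output 3; order=[2,3]; indeg=(1,1,0,0,0,0,1,1,0)
step 3: output 4; order=[2,3,4]; indeg=(1,0,0,0,0,0,1,1,0)
step 4: output 1; order=[2,3,4,1]; indeg=(1,0,0,0,0,0,1,1,0)
step 5: output 5; order=[2,3,4,1,5]; indeg=(1,0,0,0,0,0,1,1,0)
step 6: output 8; order=[2,3,4,1,5,8]; indeg=(1,0,0,0,0,0,1,0,0)
step 7: output 7; order=[2,3,4,1,5,8,7]; indeg=(0,0,0,0,0,0,0,0,0)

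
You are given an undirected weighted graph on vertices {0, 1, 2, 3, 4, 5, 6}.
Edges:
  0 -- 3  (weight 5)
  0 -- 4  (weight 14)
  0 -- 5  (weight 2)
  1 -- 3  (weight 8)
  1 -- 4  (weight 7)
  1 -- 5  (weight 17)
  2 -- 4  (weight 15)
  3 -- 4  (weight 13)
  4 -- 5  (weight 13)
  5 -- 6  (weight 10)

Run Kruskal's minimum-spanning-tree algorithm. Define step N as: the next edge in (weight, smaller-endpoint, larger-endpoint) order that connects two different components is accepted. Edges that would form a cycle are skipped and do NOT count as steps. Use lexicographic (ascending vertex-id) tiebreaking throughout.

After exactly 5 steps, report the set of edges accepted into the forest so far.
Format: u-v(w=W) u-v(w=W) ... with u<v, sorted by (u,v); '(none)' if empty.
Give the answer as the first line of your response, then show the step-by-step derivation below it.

0-3(w=5) 0-5(w=2) 1-3(w=8) 1-4(w=7) 5-6(w=10)

step 1: add edge 0-5 (w=2); MST = {0-5(w=2)}
step 2: add edge 0-3 (w=5); MST = {0-3(w=5) 0-5(w=2)}
step 3: add edge 1-4 (w=7); MST = {0-3(w=5) 0-5(w=2) 1-4(w=7)}
step 4: add edge 1-3 (w=8); MST = {0-3(w=5) 0-5(w=2) 1-3(w=8) 1-4(w=7)}
step 5: add edge 5-6 (w=10); MST = {0-3(w=5) 0-5(w=2) 1-3(w=8) 1-4(w=7) 5-6(w=10)}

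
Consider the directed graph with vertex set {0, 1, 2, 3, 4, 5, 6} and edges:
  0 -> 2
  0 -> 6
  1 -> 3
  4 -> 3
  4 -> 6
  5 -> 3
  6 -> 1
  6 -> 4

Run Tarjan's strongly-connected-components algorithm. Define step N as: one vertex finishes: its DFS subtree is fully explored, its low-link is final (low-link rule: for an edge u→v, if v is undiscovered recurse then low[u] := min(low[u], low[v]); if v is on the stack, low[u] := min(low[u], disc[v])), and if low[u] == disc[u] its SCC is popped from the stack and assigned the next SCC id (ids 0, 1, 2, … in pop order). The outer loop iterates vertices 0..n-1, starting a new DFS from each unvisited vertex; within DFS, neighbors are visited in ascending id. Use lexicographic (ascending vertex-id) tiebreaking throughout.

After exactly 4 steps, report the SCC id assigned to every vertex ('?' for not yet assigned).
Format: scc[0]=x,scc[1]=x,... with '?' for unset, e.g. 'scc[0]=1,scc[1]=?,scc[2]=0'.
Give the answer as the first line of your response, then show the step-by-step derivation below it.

scc[0]=?,scc[1]=2,scc[2]=0,scc[3]=1,scc[4]=?,scc[5]=?,scc[6]=?

step 1: low=(low[0]=0,low[1]=?,low[2]=1,low[3]=?,low[4]=?,low[5]=?,low[6]=?); scc=(scc[0]=?,scc[1]=?,scc[2]=0,scc[3]=?,scc[4]=?,scc[5]=?,scc[6]=?)
step 2: low=(low[0]=0,low[1]=3,low[2]=1,low[3]=4,low[4]=?,low[5]=?,low[6]=2); scc=(scc[0]=?,scc[1]=?,scc[2]=0,scc[3]=1,scc[4]=?,scc[5]=?,scc[6]=?)
step 3: low=(low[0]=0,low[1]=3,low[2]=1,low[3]=4,low[4]=?,low[5]=?,low[6]=2); scc=(scc[0]=?,scc[1]=2,scc[2]=0,scc[3]=1,scc[4]=?,scc[5]=?,scc[6]=?)
step 4: low=(low[0]=0,low[1]=3,low[2]=1,low[3]=4,low[4]=2,low[5]=?,low[6]=2); scc=(scc[0]=?,scc[1]=2,scc[2]=0,scc[3]=1,scc[4]=?,scc[5]=?,scc[6]=?)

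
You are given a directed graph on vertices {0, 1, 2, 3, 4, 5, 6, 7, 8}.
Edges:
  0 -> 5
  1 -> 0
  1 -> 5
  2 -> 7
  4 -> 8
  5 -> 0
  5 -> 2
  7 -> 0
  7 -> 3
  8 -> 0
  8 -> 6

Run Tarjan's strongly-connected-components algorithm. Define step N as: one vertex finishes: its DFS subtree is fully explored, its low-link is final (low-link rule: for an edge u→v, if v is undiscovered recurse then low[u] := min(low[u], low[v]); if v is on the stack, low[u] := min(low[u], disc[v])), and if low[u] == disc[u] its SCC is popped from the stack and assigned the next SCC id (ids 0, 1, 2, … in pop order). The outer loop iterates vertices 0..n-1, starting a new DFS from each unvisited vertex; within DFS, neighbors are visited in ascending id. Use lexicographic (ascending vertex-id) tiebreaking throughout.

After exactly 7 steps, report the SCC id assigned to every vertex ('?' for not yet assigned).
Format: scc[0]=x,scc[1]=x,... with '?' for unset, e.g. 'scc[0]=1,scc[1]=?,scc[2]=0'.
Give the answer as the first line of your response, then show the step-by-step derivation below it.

scc[0]=1,scc[1]=2,scc[2]=1,scc[3]=0,scc[4]=?,scc[5]=1,scc[6]=3,scc[7]=1,scc[8]=?

step 1: low=(low[0]=0,low[1]=?,low[2]=2,low[3]=4,low[4]=?,low[5]=0,low[6]=?,low[7]=0,low[8]=?); scc=(scc[0]=?,scc[1]=?,scc[2]=?,scc[3]=0,scc[4]=?,scc[5]=?,scc[6]=?,scc[7]=?,scc[8]=?)
step 2: low=(low[0]=0,low[1]=?,low[2]=2,low[3]=4,low[4]=?,low[5]=0,low[6]=?,low[7]=0,low[8]=?); scc=(scc[0]=?,scc[1]=?,scc[2]=?,scc[3]=0,scc[4]=?,scc[5]=?,scc[6]=?,scc[7]=?,scc[8]=?)
step 3: low=(low[0]=0,low[1]=?,low[2]=0,low[3]=4,low[4]=?,low[5]=0,low[6]=?,low[7]=0,low[8]=?); scc=(scc[0]=?,scc[1]=?,scc[2]=?,scc[3]=0,scc[4]=?,scc[5]=?,scc[6]=?,scc[7]=?,scc[8]=?)
step 4: low=(low[0]=0,low[1]=?,low[2]=0,low[3]=4,low[4]=?,low[5]=0,low[6]=?,low[7]=0,low[8]=?); scc=(scc[0]=?,scc[1]=?,scc[2]=?,scc[3]=0,scc[4]=?,scc[5]=?,scc[6]=?,scc[7]=?,scc[8]=?)
step 5: low=(low[0]=0,low[1]=?,low[2]=0,low[3]=4,low[4]=?,low[5]=0,low[6]=?,low[7]=0,low[8]=?); scc=(scc[0]=1,scc[1]=?,scc[2]=1,scc[3]=0,scc[4]=?,scc[5]=1,scc[6]=?,scc[7]=1,scc[8]=?)
step 6: low=(low[0]=0,low[1]=5,low[2]=0,low[3]=4,low[4]=?,low[5]=0,low[6]=?,low[7]=0,low[8]=?); scc=(scc[0]=1,scc[1]=2,scc[2]=1,scc[3]=0,scc[4]=?,scc[5]=1,scc[6]=?,scc[7]=1,scc[8]=?)
step 7: low=(low[0]=0,low[1]=5,low[2]=0,low[3]=4,low[4]=6,low[5]=0,low[6]=8,low[7]=0,low[8]=7); scc=(scc[0]=1,scc[1]=2,scc[2]=1,scc[3]=0,scc[4]=?,scc[5]=1,scc[6]=3,scc[7]=1,scc[8]=?)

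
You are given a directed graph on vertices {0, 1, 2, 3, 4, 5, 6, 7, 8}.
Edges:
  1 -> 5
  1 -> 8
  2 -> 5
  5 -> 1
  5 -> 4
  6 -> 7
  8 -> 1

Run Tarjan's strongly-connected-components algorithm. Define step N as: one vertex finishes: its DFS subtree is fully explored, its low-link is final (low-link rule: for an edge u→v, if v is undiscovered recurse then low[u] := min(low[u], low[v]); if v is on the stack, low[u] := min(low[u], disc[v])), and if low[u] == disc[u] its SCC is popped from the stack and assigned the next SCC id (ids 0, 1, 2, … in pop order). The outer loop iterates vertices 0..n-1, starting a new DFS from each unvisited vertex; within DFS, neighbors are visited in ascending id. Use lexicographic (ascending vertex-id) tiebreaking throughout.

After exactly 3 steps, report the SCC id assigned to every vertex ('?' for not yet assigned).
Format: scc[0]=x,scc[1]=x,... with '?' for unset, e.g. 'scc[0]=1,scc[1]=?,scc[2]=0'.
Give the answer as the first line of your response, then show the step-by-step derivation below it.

scc[0]=0,scc[1]=?,scc[2]=?,scc[3]=?,scc[4]=1,scc[5]=?,scc[6]=?,scc[7]=?,scc[8]=?

step 1: low=(low[0]=0,low[1]=?,low[2]=?,low[3]=?,low[4]=?,low[5]=?,low[6]=?,low[7]=?,low[8]=?); scc=(scc[0]=0,scc[1]=?,scc[2]=?,scc[3]=?,scc[4]=?,scc[5]=?,scc[6]=?,scc[7]=?,scc[8]=?)
step 2: low=(low[0]=0,low[1]=1,low[2]=?,low[3]=?,low[4]=3,low[5]=1,low[6]=?,low[7]=?,low[8]=?); scc=(scc[0]=0,scc[1]=?,scc[2]=?,scc[3]=?,scc[4]=1,scc[5]=?,scc[6]=?,scc[7]=?,scc[8]=?)
step 3: low=(low[0]=0,low[1]=1,low[2]=?,low[3]=?,low[4]=3,low[5]=1,low[6]=?,low[7]=?,low[8]=?); scc=(scc[0]=0,scc[1]=?,scc[2]=?,scc[3]=?,scc[4]=1,scc[5]=?,scc[6]=?,scc[7]=?,scc[8]=?)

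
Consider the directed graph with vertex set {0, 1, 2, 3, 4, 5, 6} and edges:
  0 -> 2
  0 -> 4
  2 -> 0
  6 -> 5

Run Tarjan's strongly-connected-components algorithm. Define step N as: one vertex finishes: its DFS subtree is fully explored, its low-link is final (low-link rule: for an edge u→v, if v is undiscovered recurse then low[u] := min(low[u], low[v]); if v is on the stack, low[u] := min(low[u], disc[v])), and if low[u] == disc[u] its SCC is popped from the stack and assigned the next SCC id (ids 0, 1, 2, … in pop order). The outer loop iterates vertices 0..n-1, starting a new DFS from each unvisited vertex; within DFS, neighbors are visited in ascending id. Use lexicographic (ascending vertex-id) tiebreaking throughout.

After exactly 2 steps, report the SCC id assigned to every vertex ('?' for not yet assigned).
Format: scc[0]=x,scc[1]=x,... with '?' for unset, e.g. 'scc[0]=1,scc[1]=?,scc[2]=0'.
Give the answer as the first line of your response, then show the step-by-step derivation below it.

scc[0]=?,scc[1]=?,scc[2]=?,scc[3]=?,scc[4]=0,scc[5]=?,scc[6]=?

step 1: low=(low[0]=0,low[1]=?,low[2]=0,low[3]=?,low[4]=?,low[5]=?,low[6]=?); scc=(scc[0]=?,scc[1]=?,scc[2]=?,scc[3]=?,scc[4]=?,scc[5]=?,scc[6]=?)
step 2: low=(low[0]=0,low[1]=?,low[2]=0,low[3]=?,low[4]=2,low[5]=?,low[6]=?); scc=(scc[0]=?,scc[1]=?,scc[2]=?,scc[3]=?,scc[4]=0,scc[5]=?,scc[6]=?)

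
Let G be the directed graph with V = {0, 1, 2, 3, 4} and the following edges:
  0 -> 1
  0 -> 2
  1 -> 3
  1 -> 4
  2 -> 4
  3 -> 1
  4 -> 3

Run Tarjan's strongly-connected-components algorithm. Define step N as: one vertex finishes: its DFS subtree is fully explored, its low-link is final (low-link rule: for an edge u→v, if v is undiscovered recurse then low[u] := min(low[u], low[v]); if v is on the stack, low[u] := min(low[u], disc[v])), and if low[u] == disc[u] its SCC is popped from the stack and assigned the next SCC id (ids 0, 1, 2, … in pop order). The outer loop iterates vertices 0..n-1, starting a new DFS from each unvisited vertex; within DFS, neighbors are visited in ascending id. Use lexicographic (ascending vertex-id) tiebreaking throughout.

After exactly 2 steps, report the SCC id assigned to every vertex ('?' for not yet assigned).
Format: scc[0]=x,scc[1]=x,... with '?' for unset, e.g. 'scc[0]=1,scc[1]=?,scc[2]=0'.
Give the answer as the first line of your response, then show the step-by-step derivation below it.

scc[0]=?,scc[1]=?,scc[2]=?,scc[3]=?,scc[4]=?

step 1: low=(low[0]=0,low[1]=1,low[2]=?,low[3]=1,low[4]=?); scc=(scc[0]=?,scc[1]=?,scc[2]=?,scc[3]=?,scc[4]=?)
step 2: low=(low[0]=0,low[1]=1,low[2]=?,low[3]=1,low[4]=2); scc=(scc[0]=?,scc[1]=?,scc[2]=?,scc[3]=?,scc[4]=?)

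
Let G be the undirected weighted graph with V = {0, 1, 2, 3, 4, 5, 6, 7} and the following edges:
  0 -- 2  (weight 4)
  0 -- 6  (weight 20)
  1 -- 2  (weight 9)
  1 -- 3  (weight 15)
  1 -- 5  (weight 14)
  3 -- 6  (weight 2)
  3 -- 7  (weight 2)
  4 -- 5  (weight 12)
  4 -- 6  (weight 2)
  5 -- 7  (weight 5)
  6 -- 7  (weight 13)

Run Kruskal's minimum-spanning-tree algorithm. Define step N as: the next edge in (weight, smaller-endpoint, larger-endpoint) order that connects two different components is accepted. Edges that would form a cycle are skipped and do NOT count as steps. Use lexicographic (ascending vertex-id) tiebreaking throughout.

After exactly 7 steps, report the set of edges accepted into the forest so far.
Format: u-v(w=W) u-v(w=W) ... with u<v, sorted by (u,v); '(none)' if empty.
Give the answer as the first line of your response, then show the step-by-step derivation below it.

0-2(w=4) 1-2(w=9) 1-5(w=14) 3-6(w=2) 3-7(w=2) 4-6(w=2) 5-7(w=5)

step 1: add edge 3-6 (w=2); MST = {3-6(w=2)}
step 2: add edge 3-7 (w=2); MST = {3-6(w=2) 3-7(w=2)}
step 3: add edge 4-6 (w=2); MST = {3-6(w=2) 3-7(w=2) 4-6(w=2)}
step 4: add edge 0-2 (w=4); MST = {0-2(w=4) 3-6(w=2) 3-7(w=2) 4-6(w=2)}
step 5: add edge 5-7 (w=5); MST = {0-2(w=4) 3-6(w=2) 3-7(w=2) 4-6(w=2) 5-7(w=5)}
step 6: add edge 1-2 (w=9); MST = {0-2(w=4) 1-2(w=9) 3-6(w=2) 3-7(w=2) 4-6(w=2) 5-7(w=5)}
step 7: add edge 1-5 (w=14); MST = {0-2(w=4) 1-2(w=9) 1-5(w=14) 3-6(w=2) 3-7(w=2) 4-6(w=2) 5-7(w=5)}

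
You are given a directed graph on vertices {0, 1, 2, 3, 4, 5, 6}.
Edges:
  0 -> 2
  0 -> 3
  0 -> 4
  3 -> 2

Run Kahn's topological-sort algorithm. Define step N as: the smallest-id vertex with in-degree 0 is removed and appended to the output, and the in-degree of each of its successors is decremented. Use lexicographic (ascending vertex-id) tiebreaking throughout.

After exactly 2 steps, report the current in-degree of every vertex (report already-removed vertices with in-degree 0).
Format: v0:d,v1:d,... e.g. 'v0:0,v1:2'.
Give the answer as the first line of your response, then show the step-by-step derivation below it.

v0:0,v1:0,v2:1,v3:0,v4:0,v5:0,v6:0

step 1: output 0; order=[0]; indeg=(0,0,1,0,0,0,0)
step 2: output 1; order=[0,1]; indeg=(0,0,1,0,0,0,0)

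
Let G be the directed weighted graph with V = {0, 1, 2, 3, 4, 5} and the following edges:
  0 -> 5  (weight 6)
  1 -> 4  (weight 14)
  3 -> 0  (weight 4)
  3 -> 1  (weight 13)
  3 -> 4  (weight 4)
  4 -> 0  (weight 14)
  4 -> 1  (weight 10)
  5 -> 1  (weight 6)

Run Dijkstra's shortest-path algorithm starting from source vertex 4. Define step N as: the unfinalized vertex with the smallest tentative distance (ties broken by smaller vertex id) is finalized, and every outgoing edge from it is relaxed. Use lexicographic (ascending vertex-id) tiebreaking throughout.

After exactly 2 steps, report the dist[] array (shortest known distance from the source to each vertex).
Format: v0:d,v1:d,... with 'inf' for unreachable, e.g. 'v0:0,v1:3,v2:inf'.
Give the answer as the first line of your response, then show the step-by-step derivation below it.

v0:14,v1:10,v2:inf,v3:inf,v4:0,v5:inf

step 1: dist = v0:14,v1:10,v2:inf,v3:inf,v4:0,v5:inf
step 2: dist = v0:14,v1:10,v2:inf,v3:inf,v4:0,v5:inf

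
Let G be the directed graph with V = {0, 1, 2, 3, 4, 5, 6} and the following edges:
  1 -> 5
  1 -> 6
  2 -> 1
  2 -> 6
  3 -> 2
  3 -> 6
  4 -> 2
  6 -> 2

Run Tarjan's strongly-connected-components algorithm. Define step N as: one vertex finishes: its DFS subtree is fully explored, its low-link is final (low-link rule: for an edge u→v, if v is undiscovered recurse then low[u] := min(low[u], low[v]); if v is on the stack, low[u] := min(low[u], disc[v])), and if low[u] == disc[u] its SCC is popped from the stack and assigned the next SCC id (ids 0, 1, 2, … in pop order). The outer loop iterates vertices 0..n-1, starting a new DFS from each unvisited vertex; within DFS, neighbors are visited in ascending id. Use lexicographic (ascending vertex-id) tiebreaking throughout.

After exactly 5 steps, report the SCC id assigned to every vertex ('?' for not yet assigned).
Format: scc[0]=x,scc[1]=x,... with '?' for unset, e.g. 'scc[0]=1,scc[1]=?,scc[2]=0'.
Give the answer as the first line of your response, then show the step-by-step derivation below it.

scc[0]=0,scc[1]=2,scc[2]=2,scc[3]=?,scc[4]=?,scc[5]=1,scc[6]=2

step 1: low=(low[0]=0,low[1]=?,low[2]=?,low[3]=?,low[4]=?,low[5]=?,low[6]=?); scc=(scc[0]=0,scc[1]=?,scc[2]=?,scc[3]=?,scc[4]=?,scc[5]=?,scc[6]=?)
step 2: low=(low[0]=0,low[1]=1,low[2]=?,low[3]=?,low[4]=?,low[5]=2,low[6]=?); scc=(scc[0]=0,scc[1]=?,scc[2]=?,scc[3]=?,scc[4]=?,scc[5]=1,scc[6]=?)
step 3: low=(low[0]=0,low[1]=1,low[2]=1,low[3]=?,low[4]=?,low[5]=2,low[6]=3); scc=(scc[0]=0,scc[1]=?,scc[2]=?,scc[3]=?,scc[4]=?,scc[5]=1,scc[6]=?)
step 4: low=(low[0]=0,low[1]=1,low[2]=1,low[3]=?,low[4]=?,low[5]=2,low[6]=1); scc=(scc[0]=0,scc[1]=?,scc[2]=?,scc[3]=?,scc[4]=?,scc[5]=1,scc[6]=?)
step 5: low=(low[0]=0,low[1]=1,low[2]=1,low[3]=?,low[4]=?,low[5]=2,low[6]=1); scc=(scc[0]=0,scc[1]=2,scc[2]=2,scc[3]=?,scc[4]=?,scc[5]=1,scc[6]=2)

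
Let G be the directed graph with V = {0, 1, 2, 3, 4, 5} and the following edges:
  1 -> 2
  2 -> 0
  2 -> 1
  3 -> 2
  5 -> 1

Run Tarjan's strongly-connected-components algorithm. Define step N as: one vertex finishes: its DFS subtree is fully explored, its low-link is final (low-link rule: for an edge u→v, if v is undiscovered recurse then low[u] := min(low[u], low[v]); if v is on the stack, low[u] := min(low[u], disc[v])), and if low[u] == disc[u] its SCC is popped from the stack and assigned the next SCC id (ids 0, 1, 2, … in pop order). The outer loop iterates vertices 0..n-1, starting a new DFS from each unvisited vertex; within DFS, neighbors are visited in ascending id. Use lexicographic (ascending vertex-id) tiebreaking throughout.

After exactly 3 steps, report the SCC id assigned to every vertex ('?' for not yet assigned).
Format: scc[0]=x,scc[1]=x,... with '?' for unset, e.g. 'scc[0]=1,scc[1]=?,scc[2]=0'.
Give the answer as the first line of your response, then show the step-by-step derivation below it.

scc[0]=0,scc[1]=1,scc[2]=1,scc[3]=?,scc[4]=?,scc[5]=?

step 1: low=(low[0]=0,low[1]=?,low[2]=?,low[3]=?,low[4]=?,low[5]=?); scc=(scc[0]=0,scc[1]=?,scc[2]=?,scc[3]=?,scc[4]=?,scc[5]=?)
step 2: low=(low[0]=0,low[1]=1,low[2]=1,low[3]=?,low[4]=?,low[5]=?); scc=(scc[0]=0,scc[1]=?,scc[2]=?,scc[3]=?,scc[4]=?,scc[5]=?)
step 3: low=(low[0]=0,low[1]=1,low[2]=1,low[3]=?,low[4]=?,low[5]=?); scc=(scc[0]=0,scc[1]=1,scc[2]=1,scc[3]=?,scc[4]=?,scc[5]=?)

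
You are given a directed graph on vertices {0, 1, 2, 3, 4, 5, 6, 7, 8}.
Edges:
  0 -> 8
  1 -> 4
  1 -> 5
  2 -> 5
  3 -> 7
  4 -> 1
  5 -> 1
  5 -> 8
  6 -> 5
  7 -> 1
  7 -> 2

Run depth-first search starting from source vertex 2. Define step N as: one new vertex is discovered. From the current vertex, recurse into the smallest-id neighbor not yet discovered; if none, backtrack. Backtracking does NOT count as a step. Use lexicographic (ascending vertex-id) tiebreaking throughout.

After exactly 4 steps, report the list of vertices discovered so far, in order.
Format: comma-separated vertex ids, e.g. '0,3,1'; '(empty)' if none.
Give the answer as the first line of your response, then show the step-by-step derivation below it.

2,5,1,4

step 1: discover 2; path=2; order=2
step 2: discover 5; path=2>5; order=2,5
step 3: discover 1; path=2>5>1; order=2,5,1
step 4: discover 4; path=2>5>1>4; order=2,5,1,4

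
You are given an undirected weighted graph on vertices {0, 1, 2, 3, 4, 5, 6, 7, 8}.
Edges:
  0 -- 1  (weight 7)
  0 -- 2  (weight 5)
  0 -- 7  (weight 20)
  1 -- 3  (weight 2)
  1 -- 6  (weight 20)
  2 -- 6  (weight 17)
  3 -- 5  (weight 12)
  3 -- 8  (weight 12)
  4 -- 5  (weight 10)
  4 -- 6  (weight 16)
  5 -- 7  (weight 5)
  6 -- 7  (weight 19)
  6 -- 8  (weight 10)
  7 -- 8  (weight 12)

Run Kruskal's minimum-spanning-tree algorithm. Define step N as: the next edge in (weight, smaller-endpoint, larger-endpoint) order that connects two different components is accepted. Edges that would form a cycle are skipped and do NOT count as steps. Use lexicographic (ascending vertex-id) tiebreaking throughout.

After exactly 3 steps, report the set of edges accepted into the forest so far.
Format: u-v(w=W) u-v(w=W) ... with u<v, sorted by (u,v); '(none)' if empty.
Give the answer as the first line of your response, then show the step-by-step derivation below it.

0-2(w=5) 1-3(w=2) 5-7(w=5)

step 1: add edge 1-3 (w=2); MST = {1-3(w=2)}
step 2: add edge 0-2 (w=5); MST = {0-2(w=5) 1-3(w=2)}
step 3: add edge 5-7 (w=5); MST = {0-2(w=5) 1-3(w=2) 5-7(w=5)}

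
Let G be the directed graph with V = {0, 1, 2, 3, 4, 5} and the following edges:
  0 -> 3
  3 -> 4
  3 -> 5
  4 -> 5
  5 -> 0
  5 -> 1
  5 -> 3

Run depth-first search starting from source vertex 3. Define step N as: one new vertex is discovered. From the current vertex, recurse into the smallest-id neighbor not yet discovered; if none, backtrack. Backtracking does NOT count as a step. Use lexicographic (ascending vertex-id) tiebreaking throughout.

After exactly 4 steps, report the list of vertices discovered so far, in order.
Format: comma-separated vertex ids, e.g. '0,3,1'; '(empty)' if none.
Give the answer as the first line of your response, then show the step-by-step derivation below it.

3,4,5,0

step 1: discover 3; path=3; order=3
step 2: discover 4; path=3>4; order=3,4
step 3: discover 5; path=3>4>5; order=3,4,5
step 4: discover 0; path=3>4>5>0; order=3,4,5,0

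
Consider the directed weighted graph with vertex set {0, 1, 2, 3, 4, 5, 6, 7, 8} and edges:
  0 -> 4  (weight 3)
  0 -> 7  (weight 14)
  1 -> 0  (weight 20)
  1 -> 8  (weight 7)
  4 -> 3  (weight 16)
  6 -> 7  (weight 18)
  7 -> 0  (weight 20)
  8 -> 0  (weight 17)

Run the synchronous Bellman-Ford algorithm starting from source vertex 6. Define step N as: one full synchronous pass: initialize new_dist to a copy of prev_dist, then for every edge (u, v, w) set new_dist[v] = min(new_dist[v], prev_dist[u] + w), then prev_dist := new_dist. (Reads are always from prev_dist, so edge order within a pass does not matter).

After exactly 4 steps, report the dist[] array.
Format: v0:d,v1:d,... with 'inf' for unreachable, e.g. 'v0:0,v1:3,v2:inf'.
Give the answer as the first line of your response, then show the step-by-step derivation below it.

v0:38,v1:inf,v2:inf,v3:57,v4:41,v5:inf,v6:0,v7:18,v8:inf

step 1: dist = v0:inf,v1:inf,v2:inf,v3:inf,v4:inf,v5:inf,v6:0,v7:18,v8:inf
step 2: dist = v0:38,v1:inf,v2:inf,v3:inf,v4:inf,v5:inf,v6:0,v7:18,v8:inf
step 3: dist = v0:38,v1:inf,v2:inf,v3:inf,v4:41,v5:inf,v6:0,v7:18,v8:inf
step 4: dist = v0:38,v1:inf,v2:inf,v3:57,v4:41,v5:inf,v6:0,v7:18,v8:inf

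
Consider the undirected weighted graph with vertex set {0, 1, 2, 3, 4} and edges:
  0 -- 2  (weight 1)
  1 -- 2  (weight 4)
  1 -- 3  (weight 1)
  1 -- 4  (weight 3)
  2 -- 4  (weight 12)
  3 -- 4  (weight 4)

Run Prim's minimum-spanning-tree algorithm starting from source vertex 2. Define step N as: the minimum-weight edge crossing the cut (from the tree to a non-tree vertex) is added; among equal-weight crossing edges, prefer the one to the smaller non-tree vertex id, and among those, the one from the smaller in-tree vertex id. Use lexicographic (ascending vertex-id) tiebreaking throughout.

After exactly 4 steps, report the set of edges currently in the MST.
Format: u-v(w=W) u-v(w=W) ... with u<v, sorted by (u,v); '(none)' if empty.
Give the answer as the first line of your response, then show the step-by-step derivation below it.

0-2(w=1) 1-2(w=4) 1-3(w=1) 1-4(w=3)

step 1: add edge 0-2 (w=1); MST = {0-2(w=1)}
step 2: add edge 1-2 (w=4); MST = {0-2(w=1) 1-2(w=4)}
step 3: add edge 1-3 (w=1); MST = {0-2(w=1) 1-2(w=4) 1-3(w=1)}
step 4: add edge 1-4 (w=3); MST = {0-2(w=1) 1-2(w=4) 1-3(w=1) 1-4(w=3)}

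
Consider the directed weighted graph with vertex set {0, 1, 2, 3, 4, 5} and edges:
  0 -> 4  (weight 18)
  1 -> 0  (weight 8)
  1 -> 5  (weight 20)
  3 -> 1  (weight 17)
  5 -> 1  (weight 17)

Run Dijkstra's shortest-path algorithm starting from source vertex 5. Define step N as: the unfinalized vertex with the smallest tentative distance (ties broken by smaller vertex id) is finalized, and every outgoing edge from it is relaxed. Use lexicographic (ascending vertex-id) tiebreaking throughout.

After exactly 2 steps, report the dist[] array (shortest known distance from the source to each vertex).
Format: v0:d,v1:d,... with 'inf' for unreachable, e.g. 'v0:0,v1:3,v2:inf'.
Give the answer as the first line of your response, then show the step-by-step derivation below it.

v0:25,v1:17,v2:inf,v3:inf,v4:inf,v5:0

step 1: dist = v0:inf,v1:17,v2:inf,v3:inf,v4:inf,v5:0
step 2: dist = v0:25,v1:17,v2:inf,v3:inf,v4:inf,v5:0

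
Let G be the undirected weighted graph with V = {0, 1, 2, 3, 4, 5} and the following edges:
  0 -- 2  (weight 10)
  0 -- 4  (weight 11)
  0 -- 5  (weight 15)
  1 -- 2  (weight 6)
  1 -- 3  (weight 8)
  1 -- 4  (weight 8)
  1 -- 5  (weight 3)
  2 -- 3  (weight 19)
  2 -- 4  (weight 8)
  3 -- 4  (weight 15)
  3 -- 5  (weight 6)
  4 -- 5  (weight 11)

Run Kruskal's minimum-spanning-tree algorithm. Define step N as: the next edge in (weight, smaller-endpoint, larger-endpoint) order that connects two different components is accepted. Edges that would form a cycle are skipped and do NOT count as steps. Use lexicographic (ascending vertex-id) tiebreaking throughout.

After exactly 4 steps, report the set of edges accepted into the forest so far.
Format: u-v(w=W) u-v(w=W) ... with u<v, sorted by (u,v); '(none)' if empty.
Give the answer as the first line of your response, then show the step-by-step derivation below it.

1-2(w=6) 1-4(w=8) 1-5(w=3) 3-5(w=6)

step 1: add edge 1-5 (w=3); MST = {1-5(w=3)}
step 2: add edge 1-2 (w=6); MST = {1-2(w=6) 1-5(w=3)}
step 3: add edge 3-5 (w=6); MST = {1-2(w=6) 1-5(w=3) 3-5(w=6)}
step 4: add edge 1-4 (w=8); MST = {1-2(w=6) 1-4(w=8) 1-5(w=3) 3-5(w=6)}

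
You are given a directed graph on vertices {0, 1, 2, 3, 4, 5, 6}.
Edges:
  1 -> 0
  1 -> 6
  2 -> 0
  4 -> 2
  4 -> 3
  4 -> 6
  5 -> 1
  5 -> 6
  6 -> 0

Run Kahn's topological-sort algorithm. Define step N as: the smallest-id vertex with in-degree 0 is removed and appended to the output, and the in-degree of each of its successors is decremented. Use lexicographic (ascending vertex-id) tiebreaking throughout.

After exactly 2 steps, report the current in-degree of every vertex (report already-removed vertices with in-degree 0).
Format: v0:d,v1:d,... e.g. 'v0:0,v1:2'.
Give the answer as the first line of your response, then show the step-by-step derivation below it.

v0:2,v1:1,v2:0,v3:0,v4:0,v5:0,v6:2

step 1: output 4; order=[4]; indeg=(3,1,0,0,0,0,2)
step 2: output 2; order=[4,2]; indeg=(2,1,0,0,0,0,2)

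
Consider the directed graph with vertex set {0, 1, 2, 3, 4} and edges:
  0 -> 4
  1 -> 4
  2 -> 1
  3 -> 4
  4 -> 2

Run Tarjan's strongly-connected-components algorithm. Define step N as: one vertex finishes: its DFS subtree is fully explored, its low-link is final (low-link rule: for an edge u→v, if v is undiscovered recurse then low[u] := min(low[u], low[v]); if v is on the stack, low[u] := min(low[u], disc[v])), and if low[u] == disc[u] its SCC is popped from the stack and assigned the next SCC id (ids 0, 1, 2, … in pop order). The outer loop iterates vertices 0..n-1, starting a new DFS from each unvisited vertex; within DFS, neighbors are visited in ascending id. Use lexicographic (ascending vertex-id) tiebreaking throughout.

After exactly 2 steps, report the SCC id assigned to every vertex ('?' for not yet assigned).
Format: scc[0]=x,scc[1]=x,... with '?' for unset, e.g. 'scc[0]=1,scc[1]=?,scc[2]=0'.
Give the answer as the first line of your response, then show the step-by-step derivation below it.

scc[0]=?,scc[1]=?,scc[2]=?,scc[3]=?,scc[4]=?

step 1: low=(low[0]=0,low[1]=1,low[2]=2,low[3]=?,low[4]=1); scc=(scc[0]=?,scc[1]=?,scc[2]=?,scc[3]=?,scc[4]=?)
step 2: low=(low[0]=0,low[1]=1,low[2]=1,low[3]=?,low[4]=1); scc=(scc[0]=?,scc[1]=?,scc[2]=?,scc[3]=?,scc[4]=?)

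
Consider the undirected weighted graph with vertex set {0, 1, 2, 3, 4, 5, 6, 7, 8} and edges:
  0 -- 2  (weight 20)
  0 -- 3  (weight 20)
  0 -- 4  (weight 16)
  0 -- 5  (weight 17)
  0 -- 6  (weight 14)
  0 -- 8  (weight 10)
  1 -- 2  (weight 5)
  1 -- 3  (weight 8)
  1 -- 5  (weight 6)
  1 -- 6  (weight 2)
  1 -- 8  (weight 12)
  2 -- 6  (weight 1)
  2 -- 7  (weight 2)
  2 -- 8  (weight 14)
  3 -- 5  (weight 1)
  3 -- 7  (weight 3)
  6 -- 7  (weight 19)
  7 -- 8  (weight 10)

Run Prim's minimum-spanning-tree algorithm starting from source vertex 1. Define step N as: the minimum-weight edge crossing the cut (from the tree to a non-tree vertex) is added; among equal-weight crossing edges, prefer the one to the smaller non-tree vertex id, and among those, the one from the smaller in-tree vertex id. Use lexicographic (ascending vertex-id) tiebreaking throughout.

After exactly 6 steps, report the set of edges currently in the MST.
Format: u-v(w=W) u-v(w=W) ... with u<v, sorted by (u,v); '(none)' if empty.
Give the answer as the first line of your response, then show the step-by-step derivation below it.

1-6(w=2) 2-6(w=1) 2-7(w=2) 3-5(w=1) 3-7(w=3) 7-8(w=10)

step 1: add edge 1-6 (w=2); MST = {1-6(w=2)}
step 2: add edge 2-6 (w=1); MST = {1-6(w=2) 2-6(w=1)}
step 3: add edge 2-7 (w=2); MST = {1-6(w=2) 2-6(w=1) 2-7(w=2)}
step 4: add edge 3-7 (w=3); MST = {1-6(w=2) 2-6(w=1) 2-7(w=2) 3-7(w=3)}
step 5: add edge 3-5 (w=1); MST = {1-6(w=2) 2-6(w=1) 2-7(w=2) 3-5(w=1) 3-7(w=3)}
step 6: add edge 7-8 (w=10); MST = {1-6(w=2) 2-6(w=1) 2-7(w=2) 3-5(w=1) 3-7(w=3) 7-8(w=10)}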